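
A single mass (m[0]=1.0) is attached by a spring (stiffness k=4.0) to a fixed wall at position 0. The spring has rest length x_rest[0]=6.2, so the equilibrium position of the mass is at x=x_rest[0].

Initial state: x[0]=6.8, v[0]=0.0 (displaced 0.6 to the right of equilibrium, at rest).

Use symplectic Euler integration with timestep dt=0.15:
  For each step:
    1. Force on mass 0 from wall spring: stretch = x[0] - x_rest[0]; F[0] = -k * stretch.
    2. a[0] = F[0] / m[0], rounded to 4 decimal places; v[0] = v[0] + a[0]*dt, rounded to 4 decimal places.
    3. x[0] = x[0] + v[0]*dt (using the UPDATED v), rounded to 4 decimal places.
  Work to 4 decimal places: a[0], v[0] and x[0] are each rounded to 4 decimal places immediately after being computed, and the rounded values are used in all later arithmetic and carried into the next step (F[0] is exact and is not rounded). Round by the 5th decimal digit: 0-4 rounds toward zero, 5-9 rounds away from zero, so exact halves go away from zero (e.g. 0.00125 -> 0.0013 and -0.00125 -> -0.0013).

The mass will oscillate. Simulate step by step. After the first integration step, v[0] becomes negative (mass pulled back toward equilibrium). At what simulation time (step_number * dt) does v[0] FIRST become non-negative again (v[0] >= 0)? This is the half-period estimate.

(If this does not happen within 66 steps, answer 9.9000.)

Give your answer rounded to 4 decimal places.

Answer: 1.6500

Derivation:
Step 0: x=[6.8000] v=[0.0000]
Step 1: x=[6.7460] v=[-0.3600]
Step 2: x=[6.6429] v=[-0.6876]
Step 3: x=[6.4999] v=[-0.9533]
Step 4: x=[6.3299] v=[-1.1332]
Step 5: x=[6.1482] v=[-1.2111]
Step 6: x=[5.9712] v=[-1.1800]
Step 7: x=[5.8148] v=[-1.0427]
Step 8: x=[5.6931] v=[-0.8116]
Step 9: x=[5.6170] v=[-0.5075]
Step 10: x=[5.5933] v=[-0.1577]
Step 11: x=[5.6242] v=[0.2063]
First v>=0 after going negative at step 11, time=1.6500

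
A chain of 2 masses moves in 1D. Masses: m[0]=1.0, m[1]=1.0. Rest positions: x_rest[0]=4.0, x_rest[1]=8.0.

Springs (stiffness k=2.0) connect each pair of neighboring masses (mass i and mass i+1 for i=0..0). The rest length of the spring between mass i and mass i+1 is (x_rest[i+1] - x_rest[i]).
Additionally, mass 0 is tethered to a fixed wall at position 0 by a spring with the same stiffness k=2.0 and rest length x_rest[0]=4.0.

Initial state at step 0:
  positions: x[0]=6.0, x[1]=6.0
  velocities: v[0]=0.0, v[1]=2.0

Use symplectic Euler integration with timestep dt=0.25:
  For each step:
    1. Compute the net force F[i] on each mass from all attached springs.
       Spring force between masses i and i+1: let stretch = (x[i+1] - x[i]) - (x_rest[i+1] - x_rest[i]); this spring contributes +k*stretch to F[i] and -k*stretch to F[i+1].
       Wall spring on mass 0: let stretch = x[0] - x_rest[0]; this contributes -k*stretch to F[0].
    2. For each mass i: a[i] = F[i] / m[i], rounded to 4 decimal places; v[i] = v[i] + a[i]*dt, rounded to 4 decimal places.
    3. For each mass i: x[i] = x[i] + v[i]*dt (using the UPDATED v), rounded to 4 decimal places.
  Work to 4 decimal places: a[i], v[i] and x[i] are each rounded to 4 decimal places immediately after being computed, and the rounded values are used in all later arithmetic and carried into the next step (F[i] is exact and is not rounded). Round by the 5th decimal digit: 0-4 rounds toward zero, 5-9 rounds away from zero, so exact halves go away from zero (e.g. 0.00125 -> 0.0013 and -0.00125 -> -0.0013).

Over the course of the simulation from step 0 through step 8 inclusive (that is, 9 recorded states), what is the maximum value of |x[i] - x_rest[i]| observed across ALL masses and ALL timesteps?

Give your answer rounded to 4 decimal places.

Answer: 2.8498

Derivation:
Step 0: x=[6.0000 6.0000] v=[0.0000 2.0000]
Step 1: x=[5.2500 7.0000] v=[-3.0000 4.0000]
Step 2: x=[4.0625 8.2813] v=[-4.7500 5.1250]
Step 3: x=[2.8945 9.5352] v=[-4.6719 5.0156]
Step 4: x=[2.1948 10.4590] v=[-2.7988 3.6953]
Step 5: x=[2.2538 10.8498] v=[0.2359 1.5632]
Step 6: x=[3.1056 10.6661] v=[3.4070 -0.7348]
Step 7: x=[4.5142 10.0373] v=[5.6345 -2.5151]
Step 8: x=[6.0490 9.2181] v=[6.1390 -3.2767]
Max displacement = 2.8498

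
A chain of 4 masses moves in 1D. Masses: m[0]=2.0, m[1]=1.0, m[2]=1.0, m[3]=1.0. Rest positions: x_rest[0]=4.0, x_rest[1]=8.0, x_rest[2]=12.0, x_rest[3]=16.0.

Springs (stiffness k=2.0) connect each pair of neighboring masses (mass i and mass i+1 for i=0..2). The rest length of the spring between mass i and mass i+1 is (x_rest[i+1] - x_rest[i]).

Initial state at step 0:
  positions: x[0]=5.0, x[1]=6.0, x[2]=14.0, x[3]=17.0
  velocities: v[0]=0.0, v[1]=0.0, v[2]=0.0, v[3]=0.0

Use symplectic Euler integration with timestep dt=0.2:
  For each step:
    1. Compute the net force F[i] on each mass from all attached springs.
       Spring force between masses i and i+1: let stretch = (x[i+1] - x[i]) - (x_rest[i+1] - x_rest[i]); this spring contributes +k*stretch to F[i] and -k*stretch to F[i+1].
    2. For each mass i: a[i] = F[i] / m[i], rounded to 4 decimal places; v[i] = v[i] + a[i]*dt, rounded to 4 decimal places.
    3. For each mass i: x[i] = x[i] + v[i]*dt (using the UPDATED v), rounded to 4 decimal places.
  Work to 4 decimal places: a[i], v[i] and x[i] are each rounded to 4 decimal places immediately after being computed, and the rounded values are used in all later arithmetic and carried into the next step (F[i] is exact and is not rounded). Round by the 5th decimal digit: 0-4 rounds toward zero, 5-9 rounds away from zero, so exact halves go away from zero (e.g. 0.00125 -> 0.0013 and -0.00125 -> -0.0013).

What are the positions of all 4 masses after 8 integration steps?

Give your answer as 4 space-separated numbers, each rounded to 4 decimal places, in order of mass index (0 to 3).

Step 0: x=[5.0000 6.0000 14.0000 17.0000] v=[0.0000 0.0000 0.0000 0.0000]
Step 1: x=[4.8800 6.5600 13.6000 17.0800] v=[-0.6000 2.8000 -2.0000 0.4000]
Step 2: x=[4.6672 7.5488 12.9152 17.2016] v=[-1.0640 4.9440 -3.4240 0.6080]
Step 3: x=[4.4097 8.7364 12.1440 17.3003] v=[-1.2877 5.9379 -3.8560 0.4934]
Step 4: x=[4.1652 9.8505 11.5127 17.3065] v=[-1.2224 5.5703 -3.1565 0.0309]
Step 5: x=[3.9881 10.6427 11.2119 17.1692] v=[-0.8853 3.9611 -1.5039 -0.6866]
Step 6: x=[3.9172 10.9481 11.3422 16.8753] v=[-0.3544 1.5269 0.6513 -1.4695]
Step 7: x=[3.9676 10.7225 11.8836 16.4588] v=[0.2518 -1.1278 2.7069 -2.0827]
Step 8: x=[4.1282 10.0494 12.6981 15.9962] v=[0.8028 -3.3653 4.0725 -2.3128]

Answer: 4.1282 10.0494 12.6981 15.9962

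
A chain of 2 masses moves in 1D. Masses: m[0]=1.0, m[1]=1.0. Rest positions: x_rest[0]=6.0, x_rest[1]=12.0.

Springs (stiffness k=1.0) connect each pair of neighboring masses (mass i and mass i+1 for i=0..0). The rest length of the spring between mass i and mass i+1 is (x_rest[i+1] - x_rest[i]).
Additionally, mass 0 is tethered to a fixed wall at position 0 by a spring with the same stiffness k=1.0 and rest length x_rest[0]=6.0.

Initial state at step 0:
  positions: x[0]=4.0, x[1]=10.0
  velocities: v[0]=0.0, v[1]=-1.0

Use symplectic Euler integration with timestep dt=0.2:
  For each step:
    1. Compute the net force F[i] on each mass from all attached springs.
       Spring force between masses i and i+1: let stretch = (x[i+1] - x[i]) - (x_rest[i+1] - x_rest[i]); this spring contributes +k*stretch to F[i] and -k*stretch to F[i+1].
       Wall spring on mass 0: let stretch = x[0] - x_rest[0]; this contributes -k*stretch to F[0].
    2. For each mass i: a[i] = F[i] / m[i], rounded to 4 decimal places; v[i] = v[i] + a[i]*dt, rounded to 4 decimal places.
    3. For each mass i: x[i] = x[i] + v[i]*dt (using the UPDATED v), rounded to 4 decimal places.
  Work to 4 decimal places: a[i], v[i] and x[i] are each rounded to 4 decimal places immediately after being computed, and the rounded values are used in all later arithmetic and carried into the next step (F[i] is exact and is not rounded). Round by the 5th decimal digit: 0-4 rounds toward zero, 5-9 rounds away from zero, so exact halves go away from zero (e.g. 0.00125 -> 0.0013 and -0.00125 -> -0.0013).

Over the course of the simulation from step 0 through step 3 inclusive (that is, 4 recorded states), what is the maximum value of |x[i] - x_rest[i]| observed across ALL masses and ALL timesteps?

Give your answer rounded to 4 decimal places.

Step 0: x=[4.0000 10.0000] v=[0.0000 -1.0000]
Step 1: x=[4.0800 9.8000] v=[0.4000 -1.0000]
Step 2: x=[4.2256 9.6112] v=[0.7280 -0.9440]
Step 3: x=[4.4176 9.4470] v=[0.9600 -0.8211]
Max displacement = 2.5530

Answer: 2.5530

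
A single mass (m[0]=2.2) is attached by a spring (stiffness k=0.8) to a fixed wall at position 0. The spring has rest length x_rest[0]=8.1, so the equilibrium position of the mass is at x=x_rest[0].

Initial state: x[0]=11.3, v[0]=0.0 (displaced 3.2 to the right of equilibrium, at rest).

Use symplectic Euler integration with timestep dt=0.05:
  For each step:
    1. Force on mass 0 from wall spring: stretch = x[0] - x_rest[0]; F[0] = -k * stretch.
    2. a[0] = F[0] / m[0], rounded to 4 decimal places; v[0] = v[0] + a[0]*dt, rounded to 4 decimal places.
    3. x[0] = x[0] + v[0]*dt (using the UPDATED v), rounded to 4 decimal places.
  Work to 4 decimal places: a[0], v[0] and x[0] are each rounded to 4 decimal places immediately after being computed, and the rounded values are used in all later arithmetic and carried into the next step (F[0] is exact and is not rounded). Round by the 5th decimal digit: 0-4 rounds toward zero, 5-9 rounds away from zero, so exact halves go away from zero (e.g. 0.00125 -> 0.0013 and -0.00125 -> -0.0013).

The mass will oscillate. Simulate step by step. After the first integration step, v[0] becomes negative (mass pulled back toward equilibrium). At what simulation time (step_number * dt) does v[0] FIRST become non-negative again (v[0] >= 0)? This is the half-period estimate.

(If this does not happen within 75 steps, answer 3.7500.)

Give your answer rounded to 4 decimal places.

Answer: 3.7500

Derivation:
Step 0: x=[11.3000] v=[0.0000]
Step 1: x=[11.2971] v=[-0.0582]
Step 2: x=[11.2913] v=[-0.1163]
Step 3: x=[11.2826] v=[-0.1743]
Step 4: x=[11.2710] v=[-0.2322]
Step 5: x=[11.2565] v=[-0.2899]
Step 6: x=[11.2391] v=[-0.3473]
Step 7: x=[11.2189] v=[-0.4044]
Step 8: x=[11.1958] v=[-0.4611]
Step 9: x=[11.1699] v=[-0.5174]
Step 10: x=[11.1412] v=[-0.5732]
Step 11: x=[11.1098] v=[-0.6285]
Step 12: x=[11.0756] v=[-0.6832]
Step 13: x=[11.0387] v=[-0.7373]
Step 14: x=[10.9992] v=[-0.7907]
Step 15: x=[10.9570] v=[-0.8434]
Step 16: x=[10.9122] v=[-0.8953]
Step 17: x=[10.8649] v=[-0.9464]
Step 18: x=[10.8151] v=[-0.9967]
Step 19: x=[10.7628] v=[-1.0461]
Step 20: x=[10.7081] v=[-1.0945]
Step 21: x=[10.6510] v=[-1.1419]
Step 22: x=[10.5916] v=[-1.1883]
Step 23: x=[10.5299] v=[-1.2336]
Step 24: x=[10.4660] v=[-1.2778]
Step 25: x=[10.4000] v=[-1.3208]
Step 26: x=[10.3319] v=[-1.3626]
Step 27: x=[10.2617] v=[-1.4032]
Step 28: x=[10.1896] v=[-1.4425]
Step 29: x=[10.1156] v=[-1.4805]
Step 30: x=[10.0397] v=[-1.5171]
Step 31: x=[9.9621] v=[-1.5524]
Step 32: x=[9.8828] v=[-1.5863]
Step 33: x=[9.8019] v=[-1.6187]
Step 34: x=[9.7194] v=[-1.6496]
Step 35: x=[9.6355] v=[-1.6790]
Step 36: x=[9.5502] v=[-1.7069]
Step 37: x=[9.4635] v=[-1.7333]
Step 38: x=[9.3756] v=[-1.7581]
Step 39: x=[9.2865] v=[-1.7813]
Step 40: x=[9.1964] v=[-1.8029]
Step 41: x=[9.1053] v=[-1.8228]
Step 42: x=[9.0132] v=[-1.8411]
Step 43: x=[8.9203] v=[-1.8577]
Step 44: x=[8.8267] v=[-1.8726]
Step 45: x=[8.7324] v=[-1.8858]
Step 46: x=[8.6375] v=[-1.8973]
Step 47: x=[8.5421] v=[-1.9071]
Step 48: x=[8.4463] v=[-1.9151]
Step 49: x=[8.3502] v=[-1.9214]
Step 50: x=[8.2539] v=[-1.9260]
Step 51: x=[8.1575] v=[-1.9288]
Step 52: x=[8.0610] v=[-1.9298]
Step 53: x=[7.9645] v=[-1.9291]
Step 54: x=[7.8682] v=[-1.9266]
Step 55: x=[7.7721] v=[-1.9224]
Step 56: x=[7.6763] v=[-1.9164]
Step 57: x=[7.5809] v=[-1.9087]
Step 58: x=[7.4859] v=[-1.8993]
Step 59: x=[7.3915] v=[-1.8881]
Step 60: x=[7.2977] v=[-1.8752]
Step 61: x=[7.2047] v=[-1.8606]
Step 62: x=[7.1125] v=[-1.8443]
Step 63: x=[7.0212] v=[-1.8263]
Step 64: x=[6.9309] v=[-1.8067]
Step 65: x=[6.8416] v=[-1.7854]
Step 66: x=[6.7535] v=[-1.7625]
Step 67: x=[6.6666] v=[-1.7380]
Step 68: x=[6.5810] v=[-1.7119]
Step 69: x=[6.4968] v=[-1.6843]
Step 70: x=[6.4140] v=[-1.6552]
Step 71: x=[6.3328] v=[-1.6245]
Step 72: x=[6.2532] v=[-1.5924]
Step 73: x=[6.1753] v=[-1.5588]
Step 74: x=[6.0991] v=[-1.5238]
Step 75: x=[6.0247] v=[-1.4874]
v[0] did not become non-negative within 75 steps; using fallback time=3.7500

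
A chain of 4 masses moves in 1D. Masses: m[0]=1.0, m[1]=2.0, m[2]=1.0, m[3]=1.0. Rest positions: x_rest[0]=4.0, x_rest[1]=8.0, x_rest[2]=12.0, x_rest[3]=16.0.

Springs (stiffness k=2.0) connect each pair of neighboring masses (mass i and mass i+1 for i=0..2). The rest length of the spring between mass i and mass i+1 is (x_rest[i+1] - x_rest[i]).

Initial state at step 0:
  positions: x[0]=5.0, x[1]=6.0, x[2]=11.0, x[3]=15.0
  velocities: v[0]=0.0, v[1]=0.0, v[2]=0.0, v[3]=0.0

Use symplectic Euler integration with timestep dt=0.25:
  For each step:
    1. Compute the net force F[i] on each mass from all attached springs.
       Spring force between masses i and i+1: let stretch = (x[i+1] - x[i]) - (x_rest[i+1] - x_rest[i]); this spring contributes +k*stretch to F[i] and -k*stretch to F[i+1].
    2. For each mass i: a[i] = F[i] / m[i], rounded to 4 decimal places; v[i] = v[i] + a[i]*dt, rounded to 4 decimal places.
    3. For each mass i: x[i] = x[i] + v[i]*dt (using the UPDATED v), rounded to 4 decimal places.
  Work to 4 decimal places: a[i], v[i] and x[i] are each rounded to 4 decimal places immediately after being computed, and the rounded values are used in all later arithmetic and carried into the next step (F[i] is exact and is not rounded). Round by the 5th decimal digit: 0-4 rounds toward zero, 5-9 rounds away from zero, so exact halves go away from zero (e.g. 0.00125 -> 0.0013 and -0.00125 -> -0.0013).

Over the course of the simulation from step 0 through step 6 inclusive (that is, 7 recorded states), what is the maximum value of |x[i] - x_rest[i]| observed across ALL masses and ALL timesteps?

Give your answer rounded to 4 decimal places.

Answer: 2.7027

Derivation:
Step 0: x=[5.0000 6.0000 11.0000 15.0000] v=[0.0000 0.0000 0.0000 0.0000]
Step 1: x=[4.6250 6.2500 10.8750 15.0000] v=[-1.5000 1.0000 -0.5000 0.0000]
Step 2: x=[3.9531 6.6875 10.6875 14.9844] v=[-2.6875 1.7500 -0.7500 -0.0625]
Step 3: x=[3.1230 7.2041 10.5371 14.9317] v=[-3.3203 2.0664 -0.6016 -0.2110]
Step 4: x=[2.3031 7.6740 10.5194 14.8296] v=[-3.2798 1.8794 -0.0708 -0.4083]
Step 5: x=[1.6545 7.9860 10.6848 14.6888] v=[-2.5944 1.2480 0.6616 -0.5634]
Step 6: x=[1.2973 8.0710 11.0134 14.5475] v=[-1.4287 0.3398 1.3142 -0.5654]
Max displacement = 2.7027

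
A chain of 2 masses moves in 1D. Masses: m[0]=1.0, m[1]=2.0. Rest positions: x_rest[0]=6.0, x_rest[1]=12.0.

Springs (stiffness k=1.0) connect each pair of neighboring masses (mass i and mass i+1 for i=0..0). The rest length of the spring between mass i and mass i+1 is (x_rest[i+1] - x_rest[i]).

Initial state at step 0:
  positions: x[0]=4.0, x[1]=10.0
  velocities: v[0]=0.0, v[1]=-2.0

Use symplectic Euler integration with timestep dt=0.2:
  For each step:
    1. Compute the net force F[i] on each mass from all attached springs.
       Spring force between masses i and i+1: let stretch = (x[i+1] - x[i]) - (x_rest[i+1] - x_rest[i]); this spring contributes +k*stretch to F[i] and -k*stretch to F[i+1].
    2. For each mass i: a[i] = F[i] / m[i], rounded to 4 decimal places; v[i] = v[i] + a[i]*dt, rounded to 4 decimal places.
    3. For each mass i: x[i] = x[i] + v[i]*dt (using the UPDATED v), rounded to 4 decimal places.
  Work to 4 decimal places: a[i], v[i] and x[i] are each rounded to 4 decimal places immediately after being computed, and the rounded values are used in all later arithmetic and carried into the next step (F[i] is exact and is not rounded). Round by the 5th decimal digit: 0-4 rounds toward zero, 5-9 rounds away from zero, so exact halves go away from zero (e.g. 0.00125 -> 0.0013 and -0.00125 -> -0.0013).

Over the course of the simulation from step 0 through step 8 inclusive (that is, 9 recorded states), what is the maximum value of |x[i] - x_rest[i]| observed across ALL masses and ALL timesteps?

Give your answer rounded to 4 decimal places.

Answer: 4.6398

Derivation:
Step 0: x=[4.0000 10.0000] v=[0.0000 -2.0000]
Step 1: x=[4.0000 9.6000] v=[0.0000 -2.0000]
Step 2: x=[3.9840 9.2080] v=[-0.0800 -1.9600]
Step 3: x=[3.9370 8.8315] v=[-0.2352 -1.8824]
Step 4: x=[3.8457 8.4771] v=[-0.4563 -1.7718]
Step 5: x=[3.6997 8.1501] v=[-0.7300 -1.6349]
Step 6: x=[3.4917 7.8541] v=[-1.0399 -1.4799]
Step 7: x=[3.2182 7.5909] v=[-1.3674 -1.3161]
Step 8: x=[2.8796 7.3602] v=[-1.6929 -1.1534]
Max displacement = 4.6398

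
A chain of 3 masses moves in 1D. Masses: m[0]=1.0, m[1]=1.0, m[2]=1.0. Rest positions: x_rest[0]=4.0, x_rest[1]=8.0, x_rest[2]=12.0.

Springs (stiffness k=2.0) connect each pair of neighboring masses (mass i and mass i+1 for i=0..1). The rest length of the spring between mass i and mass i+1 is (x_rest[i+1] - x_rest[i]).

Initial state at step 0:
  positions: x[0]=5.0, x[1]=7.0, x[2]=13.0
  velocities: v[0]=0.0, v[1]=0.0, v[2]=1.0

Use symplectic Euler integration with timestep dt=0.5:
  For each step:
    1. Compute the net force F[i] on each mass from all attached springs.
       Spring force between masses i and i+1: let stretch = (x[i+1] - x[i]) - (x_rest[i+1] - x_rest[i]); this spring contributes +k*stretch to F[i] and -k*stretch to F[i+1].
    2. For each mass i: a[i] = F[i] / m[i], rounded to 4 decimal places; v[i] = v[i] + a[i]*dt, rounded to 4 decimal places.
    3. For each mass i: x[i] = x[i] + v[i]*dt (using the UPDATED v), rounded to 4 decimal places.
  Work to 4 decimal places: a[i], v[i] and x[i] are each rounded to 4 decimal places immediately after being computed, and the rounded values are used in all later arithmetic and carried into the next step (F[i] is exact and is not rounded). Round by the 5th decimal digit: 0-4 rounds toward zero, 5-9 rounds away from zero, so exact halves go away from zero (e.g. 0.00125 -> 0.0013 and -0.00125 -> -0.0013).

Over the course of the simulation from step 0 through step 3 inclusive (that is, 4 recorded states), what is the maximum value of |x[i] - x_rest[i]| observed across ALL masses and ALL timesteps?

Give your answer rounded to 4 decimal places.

Step 0: x=[5.0000 7.0000 13.0000] v=[0.0000 0.0000 1.0000]
Step 1: x=[4.0000 9.0000 12.5000] v=[-2.0000 4.0000 -1.0000]
Step 2: x=[3.5000 10.2500 12.2500] v=[-1.0000 2.5000 -0.5000]
Step 3: x=[4.3750 9.1250 13.0000] v=[1.7500 -2.2500 1.5000]
Max displacement = 2.2500

Answer: 2.2500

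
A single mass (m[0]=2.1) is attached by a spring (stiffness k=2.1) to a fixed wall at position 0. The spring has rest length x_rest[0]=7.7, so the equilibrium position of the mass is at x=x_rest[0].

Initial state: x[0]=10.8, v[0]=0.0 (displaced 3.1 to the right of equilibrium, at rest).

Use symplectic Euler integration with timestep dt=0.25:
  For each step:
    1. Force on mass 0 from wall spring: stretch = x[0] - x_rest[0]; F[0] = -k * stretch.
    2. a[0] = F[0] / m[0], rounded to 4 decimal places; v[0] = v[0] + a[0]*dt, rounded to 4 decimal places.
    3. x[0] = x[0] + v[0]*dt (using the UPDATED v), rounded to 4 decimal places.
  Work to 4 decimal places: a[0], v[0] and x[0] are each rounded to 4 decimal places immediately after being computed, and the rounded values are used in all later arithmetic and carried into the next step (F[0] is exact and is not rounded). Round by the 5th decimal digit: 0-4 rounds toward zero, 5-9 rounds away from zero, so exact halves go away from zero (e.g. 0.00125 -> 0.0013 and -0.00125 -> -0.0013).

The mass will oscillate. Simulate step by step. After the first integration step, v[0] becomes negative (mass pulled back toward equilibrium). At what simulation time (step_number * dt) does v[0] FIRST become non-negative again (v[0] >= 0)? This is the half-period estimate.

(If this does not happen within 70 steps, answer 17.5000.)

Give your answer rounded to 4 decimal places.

Answer: 3.2500

Derivation:
Step 0: x=[10.8000] v=[0.0000]
Step 1: x=[10.6063] v=[-0.7750]
Step 2: x=[10.2309] v=[-1.5016]
Step 3: x=[9.6973] v=[-2.1343]
Step 4: x=[9.0389] v=[-2.6336]
Step 5: x=[8.2968] v=[-2.9683]
Step 6: x=[7.5174] v=[-3.1175]
Step 7: x=[6.7494] v=[-3.0719]
Step 8: x=[6.0408] v=[-2.8343]
Step 9: x=[5.4359] v=[-2.4195]
Step 10: x=[4.9725] v=[-1.8535]
Step 11: x=[4.6796] v=[-1.1716]
Step 12: x=[4.5755] v=[-0.4165]
Step 13: x=[4.6667] v=[0.3646]
First v>=0 after going negative at step 13, time=3.2500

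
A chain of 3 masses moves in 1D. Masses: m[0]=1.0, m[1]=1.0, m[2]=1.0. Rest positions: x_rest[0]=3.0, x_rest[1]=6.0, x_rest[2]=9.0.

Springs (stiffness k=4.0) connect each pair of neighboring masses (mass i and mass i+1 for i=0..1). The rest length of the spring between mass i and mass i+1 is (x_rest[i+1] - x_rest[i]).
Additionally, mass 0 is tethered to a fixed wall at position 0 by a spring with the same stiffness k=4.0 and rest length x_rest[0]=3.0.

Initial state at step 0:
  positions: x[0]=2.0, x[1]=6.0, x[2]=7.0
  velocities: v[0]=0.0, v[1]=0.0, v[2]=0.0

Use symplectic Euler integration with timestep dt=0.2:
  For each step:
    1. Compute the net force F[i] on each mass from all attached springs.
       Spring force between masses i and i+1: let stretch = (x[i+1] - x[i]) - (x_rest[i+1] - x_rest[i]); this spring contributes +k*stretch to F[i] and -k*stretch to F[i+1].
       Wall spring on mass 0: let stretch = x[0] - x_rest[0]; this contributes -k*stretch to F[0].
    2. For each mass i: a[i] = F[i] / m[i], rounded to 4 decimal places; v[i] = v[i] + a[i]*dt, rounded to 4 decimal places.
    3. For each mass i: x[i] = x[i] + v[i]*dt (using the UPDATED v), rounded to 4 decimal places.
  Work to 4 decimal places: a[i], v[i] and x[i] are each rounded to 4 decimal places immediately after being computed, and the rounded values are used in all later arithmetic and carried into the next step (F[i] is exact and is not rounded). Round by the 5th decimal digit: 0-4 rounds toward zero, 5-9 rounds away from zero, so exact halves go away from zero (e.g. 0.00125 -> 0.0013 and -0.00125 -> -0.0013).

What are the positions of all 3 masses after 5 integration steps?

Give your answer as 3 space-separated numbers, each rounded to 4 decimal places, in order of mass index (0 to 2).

Step 0: x=[2.0000 6.0000 7.0000] v=[0.0000 0.0000 0.0000]
Step 1: x=[2.3200 5.5200 7.3200] v=[1.6000 -2.4000 1.6000]
Step 2: x=[2.7808 4.8160 7.8320] v=[2.3040 -3.5200 2.5600]
Step 3: x=[3.1223 4.2689 8.3414] v=[1.7075 -2.7354 2.5472]
Step 4: x=[3.1477 4.1900 8.6792] v=[0.1269 -0.3947 1.6892]
Step 5: x=[2.8362 4.6626 8.7788] v=[-1.5574 2.3628 0.4978]

Answer: 2.8362 4.6626 8.7788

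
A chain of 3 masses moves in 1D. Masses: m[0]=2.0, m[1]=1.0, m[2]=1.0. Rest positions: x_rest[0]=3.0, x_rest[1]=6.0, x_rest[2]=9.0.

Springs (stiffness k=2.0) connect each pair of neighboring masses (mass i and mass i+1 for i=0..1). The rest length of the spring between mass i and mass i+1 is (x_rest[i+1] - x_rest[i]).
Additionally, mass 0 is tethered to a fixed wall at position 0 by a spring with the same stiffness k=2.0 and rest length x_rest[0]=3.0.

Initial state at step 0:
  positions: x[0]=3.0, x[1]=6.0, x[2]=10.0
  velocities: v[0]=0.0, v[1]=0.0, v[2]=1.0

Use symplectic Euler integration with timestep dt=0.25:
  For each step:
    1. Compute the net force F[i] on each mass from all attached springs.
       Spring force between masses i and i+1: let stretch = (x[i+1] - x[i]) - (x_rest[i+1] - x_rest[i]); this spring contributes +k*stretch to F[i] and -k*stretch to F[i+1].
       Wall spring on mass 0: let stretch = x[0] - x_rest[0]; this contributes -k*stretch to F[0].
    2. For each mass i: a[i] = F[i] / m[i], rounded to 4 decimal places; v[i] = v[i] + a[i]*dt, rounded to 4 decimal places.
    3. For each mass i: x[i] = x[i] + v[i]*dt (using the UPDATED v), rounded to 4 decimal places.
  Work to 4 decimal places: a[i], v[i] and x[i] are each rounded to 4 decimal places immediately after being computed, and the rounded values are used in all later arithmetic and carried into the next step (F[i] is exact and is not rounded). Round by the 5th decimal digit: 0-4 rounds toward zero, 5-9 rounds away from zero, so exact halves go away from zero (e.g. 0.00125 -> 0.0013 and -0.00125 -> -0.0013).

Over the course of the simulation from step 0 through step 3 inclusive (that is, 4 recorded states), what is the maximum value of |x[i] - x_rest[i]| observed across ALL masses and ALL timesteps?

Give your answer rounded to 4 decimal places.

Step 0: x=[3.0000 6.0000 10.0000] v=[0.0000 0.0000 1.0000]
Step 1: x=[3.0000 6.1250 10.1250] v=[0.0000 0.5000 0.5000]
Step 2: x=[3.0078 6.3594 10.1250] v=[0.0313 0.9375 0.0000]
Step 3: x=[3.0371 6.6455 10.0293] v=[0.1173 1.1445 -0.3828]
Max displacement = 1.1250

Answer: 1.1250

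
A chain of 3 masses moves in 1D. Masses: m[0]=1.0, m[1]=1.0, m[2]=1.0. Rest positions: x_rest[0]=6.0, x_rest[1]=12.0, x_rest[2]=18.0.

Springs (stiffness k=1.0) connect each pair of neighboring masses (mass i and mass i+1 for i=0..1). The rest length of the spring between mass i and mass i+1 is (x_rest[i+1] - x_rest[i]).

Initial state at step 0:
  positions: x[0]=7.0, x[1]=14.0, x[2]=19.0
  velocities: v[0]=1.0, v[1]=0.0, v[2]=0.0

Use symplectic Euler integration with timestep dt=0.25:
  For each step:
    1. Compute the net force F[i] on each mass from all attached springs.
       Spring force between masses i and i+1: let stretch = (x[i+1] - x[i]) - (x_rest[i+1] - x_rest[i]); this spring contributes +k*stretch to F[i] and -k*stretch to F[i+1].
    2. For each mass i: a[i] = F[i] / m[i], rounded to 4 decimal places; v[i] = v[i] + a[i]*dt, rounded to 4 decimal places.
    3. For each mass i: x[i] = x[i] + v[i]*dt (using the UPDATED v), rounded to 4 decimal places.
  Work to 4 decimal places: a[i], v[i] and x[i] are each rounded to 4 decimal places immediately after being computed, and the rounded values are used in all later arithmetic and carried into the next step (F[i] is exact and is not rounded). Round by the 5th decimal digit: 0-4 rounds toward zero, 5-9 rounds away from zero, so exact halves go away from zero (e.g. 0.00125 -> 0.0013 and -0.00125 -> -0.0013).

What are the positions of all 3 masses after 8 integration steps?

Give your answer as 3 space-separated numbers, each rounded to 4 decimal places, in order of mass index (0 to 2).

Answer: 8.7112 13.4921 19.7968

Derivation:
Step 0: x=[7.0000 14.0000 19.0000] v=[1.0000 0.0000 0.0000]
Step 1: x=[7.3125 13.8750 19.0625] v=[1.2500 -0.5000 0.2500]
Step 2: x=[7.6602 13.6641 19.1758] v=[1.3906 -0.8438 0.4531]
Step 3: x=[8.0081 13.4224 19.3196] v=[1.3916 -0.9669 0.5752]
Step 4: x=[8.3194 13.2109 19.4698] v=[1.2452 -0.8462 0.6009]
Step 5: x=[8.5614 13.0848 19.6039] v=[0.9681 -0.5044 0.5362]
Step 6: x=[8.7112 13.0834 19.7055] v=[0.5990 -0.0055 0.4064]
Step 7: x=[8.7592 13.2227 19.7682] v=[0.1921 0.5570 0.2509]
Step 8: x=[8.7112 13.4921 19.7968] v=[-0.1920 1.0775 0.1145]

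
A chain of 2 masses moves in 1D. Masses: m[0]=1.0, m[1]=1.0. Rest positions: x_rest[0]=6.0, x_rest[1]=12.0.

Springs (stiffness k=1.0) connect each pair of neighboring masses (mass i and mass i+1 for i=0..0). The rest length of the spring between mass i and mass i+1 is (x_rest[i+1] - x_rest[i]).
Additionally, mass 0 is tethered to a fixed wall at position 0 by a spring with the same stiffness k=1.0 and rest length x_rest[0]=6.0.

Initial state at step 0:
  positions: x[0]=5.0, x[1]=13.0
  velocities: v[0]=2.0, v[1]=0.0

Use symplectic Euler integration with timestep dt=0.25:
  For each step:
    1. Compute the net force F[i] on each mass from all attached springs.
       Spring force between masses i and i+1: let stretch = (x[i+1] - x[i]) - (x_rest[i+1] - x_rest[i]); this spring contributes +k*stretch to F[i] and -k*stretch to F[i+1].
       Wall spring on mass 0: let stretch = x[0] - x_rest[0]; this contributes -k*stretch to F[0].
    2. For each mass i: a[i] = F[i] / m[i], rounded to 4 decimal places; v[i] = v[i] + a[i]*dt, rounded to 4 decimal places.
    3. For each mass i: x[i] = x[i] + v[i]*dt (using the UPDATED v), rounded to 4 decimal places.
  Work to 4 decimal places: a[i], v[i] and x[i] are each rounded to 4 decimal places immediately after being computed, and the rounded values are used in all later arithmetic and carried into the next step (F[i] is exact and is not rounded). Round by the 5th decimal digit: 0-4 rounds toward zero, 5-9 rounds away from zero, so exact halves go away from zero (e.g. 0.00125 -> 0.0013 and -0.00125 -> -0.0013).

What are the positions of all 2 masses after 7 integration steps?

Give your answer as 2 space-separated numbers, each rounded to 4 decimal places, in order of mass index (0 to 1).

Step 0: x=[5.0000 13.0000] v=[2.0000 0.0000]
Step 1: x=[5.6875 12.8750] v=[2.7500 -0.5000]
Step 2: x=[6.4688 12.6758] v=[3.1250 -0.7969]
Step 3: x=[7.2337 12.4636] v=[3.0596 -0.8487]
Step 4: x=[7.8734 12.2996] v=[2.5587 -0.6562]
Step 5: x=[8.2976 12.2339] v=[1.6969 -0.2628]
Step 6: x=[8.4493 12.2972] v=[0.6066 0.2531]
Step 7: x=[8.3134 12.4950] v=[-0.5438 0.7911]

Answer: 8.3134 12.4950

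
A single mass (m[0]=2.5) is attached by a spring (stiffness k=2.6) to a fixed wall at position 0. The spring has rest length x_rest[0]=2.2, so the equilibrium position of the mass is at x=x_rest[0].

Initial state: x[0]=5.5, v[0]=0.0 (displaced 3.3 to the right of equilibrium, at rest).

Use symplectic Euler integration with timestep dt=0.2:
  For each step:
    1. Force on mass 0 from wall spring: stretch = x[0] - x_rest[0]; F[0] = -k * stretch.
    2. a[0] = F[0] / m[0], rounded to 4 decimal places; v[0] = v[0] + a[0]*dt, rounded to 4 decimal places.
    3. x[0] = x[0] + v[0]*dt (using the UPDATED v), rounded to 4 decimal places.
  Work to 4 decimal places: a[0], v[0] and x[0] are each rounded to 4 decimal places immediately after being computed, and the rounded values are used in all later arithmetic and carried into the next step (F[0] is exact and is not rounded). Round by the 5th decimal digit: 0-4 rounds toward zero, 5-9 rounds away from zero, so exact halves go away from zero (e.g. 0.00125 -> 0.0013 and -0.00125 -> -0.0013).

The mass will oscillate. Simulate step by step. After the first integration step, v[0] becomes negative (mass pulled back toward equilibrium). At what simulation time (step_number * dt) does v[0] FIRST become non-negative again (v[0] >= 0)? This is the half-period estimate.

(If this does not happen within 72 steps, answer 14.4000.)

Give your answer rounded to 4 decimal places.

Answer: 3.2000

Derivation:
Step 0: x=[5.5000] v=[0.0000]
Step 1: x=[5.3627] v=[-0.6864]
Step 2: x=[5.0939] v=[-1.3442]
Step 3: x=[4.7047] v=[-1.9461]
Step 4: x=[4.2113] v=[-2.4671]
Step 5: x=[3.6342] v=[-2.8855]
Step 6: x=[2.9974] v=[-3.1838]
Step 7: x=[2.3275] v=[-3.3497]
Step 8: x=[1.6523] v=[-3.3762]
Step 9: x=[0.9998] v=[-3.2623]
Step 10: x=[0.3973] v=[-3.0127]
Step 11: x=[-0.1302] v=[-2.6377]
Step 12: x=[-0.5608] v=[-2.1530]
Step 13: x=[-0.8766] v=[-1.5788]
Step 14: x=[-1.0644] v=[-0.9389]
Step 15: x=[-1.1164] v=[-0.2599]
Step 16: x=[-1.0304] v=[0.4299]
First v>=0 after going negative at step 16, time=3.2000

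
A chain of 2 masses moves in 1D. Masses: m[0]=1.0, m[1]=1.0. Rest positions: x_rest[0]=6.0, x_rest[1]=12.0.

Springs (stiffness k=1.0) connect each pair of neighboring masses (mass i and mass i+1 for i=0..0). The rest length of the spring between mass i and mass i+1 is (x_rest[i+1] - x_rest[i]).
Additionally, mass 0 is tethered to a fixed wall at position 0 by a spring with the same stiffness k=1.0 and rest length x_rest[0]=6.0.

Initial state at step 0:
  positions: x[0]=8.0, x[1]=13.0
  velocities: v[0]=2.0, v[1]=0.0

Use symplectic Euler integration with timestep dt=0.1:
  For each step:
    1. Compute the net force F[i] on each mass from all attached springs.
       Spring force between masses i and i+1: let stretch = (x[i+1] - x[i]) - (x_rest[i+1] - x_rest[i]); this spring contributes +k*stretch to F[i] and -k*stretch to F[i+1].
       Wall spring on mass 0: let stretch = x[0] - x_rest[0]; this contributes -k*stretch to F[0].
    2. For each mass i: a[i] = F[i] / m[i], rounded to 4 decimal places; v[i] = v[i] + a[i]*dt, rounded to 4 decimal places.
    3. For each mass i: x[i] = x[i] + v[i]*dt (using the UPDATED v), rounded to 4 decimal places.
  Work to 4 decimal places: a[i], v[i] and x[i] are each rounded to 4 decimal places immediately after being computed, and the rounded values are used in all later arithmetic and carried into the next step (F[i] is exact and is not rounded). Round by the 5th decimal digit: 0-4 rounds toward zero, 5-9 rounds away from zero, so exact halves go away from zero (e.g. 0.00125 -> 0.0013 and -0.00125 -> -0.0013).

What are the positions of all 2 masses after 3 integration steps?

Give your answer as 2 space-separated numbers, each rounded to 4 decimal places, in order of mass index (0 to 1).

Answer: 8.4076 13.0660

Derivation:
Step 0: x=[8.0000 13.0000] v=[2.0000 0.0000]
Step 1: x=[8.1700 13.0100] v=[1.7000 0.1000]
Step 2: x=[8.3067 13.0316] v=[1.3670 0.2160]
Step 3: x=[8.4076 13.0660] v=[1.0088 0.3435]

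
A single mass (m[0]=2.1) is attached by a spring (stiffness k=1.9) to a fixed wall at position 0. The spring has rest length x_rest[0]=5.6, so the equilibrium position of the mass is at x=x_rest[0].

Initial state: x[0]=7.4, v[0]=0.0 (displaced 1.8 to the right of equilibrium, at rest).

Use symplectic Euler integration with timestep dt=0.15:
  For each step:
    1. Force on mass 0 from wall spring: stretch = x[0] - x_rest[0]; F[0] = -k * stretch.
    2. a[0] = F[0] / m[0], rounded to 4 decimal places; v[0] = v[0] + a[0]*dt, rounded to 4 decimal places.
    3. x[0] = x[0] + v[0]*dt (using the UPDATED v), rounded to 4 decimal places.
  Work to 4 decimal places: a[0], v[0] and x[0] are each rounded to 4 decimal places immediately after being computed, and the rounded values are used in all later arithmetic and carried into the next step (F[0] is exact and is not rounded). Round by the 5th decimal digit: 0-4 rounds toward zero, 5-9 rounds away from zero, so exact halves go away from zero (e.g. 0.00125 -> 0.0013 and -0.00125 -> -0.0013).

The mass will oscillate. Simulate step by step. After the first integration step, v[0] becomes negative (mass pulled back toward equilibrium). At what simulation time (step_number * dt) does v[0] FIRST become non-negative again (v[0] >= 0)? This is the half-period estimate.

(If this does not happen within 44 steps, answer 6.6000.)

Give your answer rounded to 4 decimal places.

Answer: 3.3000

Derivation:
Step 0: x=[7.4000] v=[0.0000]
Step 1: x=[7.3634] v=[-0.2443]
Step 2: x=[7.2909] v=[-0.4836]
Step 3: x=[7.1839] v=[-0.7131]
Step 4: x=[7.0447] v=[-0.9281]
Step 5: x=[6.8761] v=[-1.1242]
Step 6: x=[6.6815] v=[-1.2974]
Step 7: x=[6.4649] v=[-1.4442]
Step 8: x=[6.2307] v=[-1.5616]
Step 9: x=[5.9836] v=[-1.6472]
Step 10: x=[5.7287] v=[-1.6993]
Step 11: x=[5.4712] v=[-1.7168]
Step 12: x=[5.2163] v=[-1.6993]
Step 13: x=[4.9692] v=[-1.6472]
Step 14: x=[4.7350] v=[-1.5616]
Step 15: x=[4.5184] v=[-1.4442]
Step 16: x=[4.3238] v=[-1.2974]
Step 17: x=[4.1552] v=[-1.1242]
Step 18: x=[4.0160] v=[-0.9281]
Step 19: x=[3.9090] v=[-0.7131]
Step 20: x=[3.8365] v=[-0.4836]
Step 21: x=[3.7999] v=[-0.2443]
Step 22: x=[3.7999] v=[0.0000]
First v>=0 after going negative at step 22, time=3.3000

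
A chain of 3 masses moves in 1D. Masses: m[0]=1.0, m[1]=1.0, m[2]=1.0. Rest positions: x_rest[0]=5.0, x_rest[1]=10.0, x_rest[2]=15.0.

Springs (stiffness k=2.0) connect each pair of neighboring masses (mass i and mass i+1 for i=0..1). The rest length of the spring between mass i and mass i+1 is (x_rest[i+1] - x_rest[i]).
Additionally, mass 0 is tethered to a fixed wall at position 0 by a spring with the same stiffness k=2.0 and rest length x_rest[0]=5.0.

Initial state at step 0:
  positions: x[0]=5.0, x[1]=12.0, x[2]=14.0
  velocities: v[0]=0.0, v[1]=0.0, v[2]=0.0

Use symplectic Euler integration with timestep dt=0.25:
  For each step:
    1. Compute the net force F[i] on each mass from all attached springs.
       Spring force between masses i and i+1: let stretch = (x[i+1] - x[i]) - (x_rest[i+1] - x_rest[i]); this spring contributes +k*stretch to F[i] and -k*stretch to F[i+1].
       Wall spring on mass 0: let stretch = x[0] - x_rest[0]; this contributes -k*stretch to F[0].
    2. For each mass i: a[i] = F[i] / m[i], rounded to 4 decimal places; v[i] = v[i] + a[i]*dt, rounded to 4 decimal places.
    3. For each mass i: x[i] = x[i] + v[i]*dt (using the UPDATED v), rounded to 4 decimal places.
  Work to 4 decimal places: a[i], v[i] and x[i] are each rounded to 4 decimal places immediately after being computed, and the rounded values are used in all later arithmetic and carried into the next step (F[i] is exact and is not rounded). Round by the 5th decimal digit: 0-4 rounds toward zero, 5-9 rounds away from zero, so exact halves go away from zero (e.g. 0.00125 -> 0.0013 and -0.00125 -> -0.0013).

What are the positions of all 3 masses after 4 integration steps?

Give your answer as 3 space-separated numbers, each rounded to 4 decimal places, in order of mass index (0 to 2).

Step 0: x=[5.0000 12.0000 14.0000] v=[0.0000 0.0000 0.0000]
Step 1: x=[5.2500 11.3750 14.3750] v=[1.0000 -2.5000 1.5000]
Step 2: x=[5.6094 10.3594 15.0000] v=[1.4375 -4.0625 2.5000]
Step 3: x=[5.8614 9.3301 15.6699] v=[1.0078 -4.1172 2.6797]
Step 4: x=[5.8143 8.6597 16.1724] v=[-0.1886 -2.6817 2.0098]

Answer: 5.8143 8.6597 16.1724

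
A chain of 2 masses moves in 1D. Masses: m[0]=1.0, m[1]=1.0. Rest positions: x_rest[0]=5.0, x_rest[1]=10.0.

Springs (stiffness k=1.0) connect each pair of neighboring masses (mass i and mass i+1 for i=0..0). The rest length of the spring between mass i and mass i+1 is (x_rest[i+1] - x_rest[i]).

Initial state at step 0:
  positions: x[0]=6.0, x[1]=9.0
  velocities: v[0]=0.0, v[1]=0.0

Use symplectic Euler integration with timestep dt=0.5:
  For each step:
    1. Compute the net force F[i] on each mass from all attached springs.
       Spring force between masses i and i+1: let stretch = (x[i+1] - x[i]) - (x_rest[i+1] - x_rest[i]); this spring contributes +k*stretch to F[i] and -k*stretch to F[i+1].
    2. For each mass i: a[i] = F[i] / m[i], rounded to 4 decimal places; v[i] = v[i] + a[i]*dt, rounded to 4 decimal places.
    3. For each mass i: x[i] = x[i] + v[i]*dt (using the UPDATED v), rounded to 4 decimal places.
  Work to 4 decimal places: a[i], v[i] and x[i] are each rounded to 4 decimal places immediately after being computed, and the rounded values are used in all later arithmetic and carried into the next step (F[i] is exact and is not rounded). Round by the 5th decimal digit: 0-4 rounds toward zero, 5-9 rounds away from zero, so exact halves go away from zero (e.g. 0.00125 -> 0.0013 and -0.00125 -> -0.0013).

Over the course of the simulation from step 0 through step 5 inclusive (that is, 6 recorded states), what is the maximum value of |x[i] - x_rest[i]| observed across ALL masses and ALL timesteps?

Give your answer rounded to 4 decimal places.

Step 0: x=[6.0000 9.0000] v=[0.0000 0.0000]
Step 1: x=[5.5000 9.5000] v=[-1.0000 1.0000]
Step 2: x=[4.7500 10.2500] v=[-1.5000 1.5000]
Step 3: x=[4.1250 10.8750] v=[-1.2500 1.2500]
Step 4: x=[3.9375 11.0625] v=[-0.3750 0.3750]
Step 5: x=[4.2813 10.7188] v=[0.6875 -0.6875]
Max displacement = 1.0625

Answer: 1.0625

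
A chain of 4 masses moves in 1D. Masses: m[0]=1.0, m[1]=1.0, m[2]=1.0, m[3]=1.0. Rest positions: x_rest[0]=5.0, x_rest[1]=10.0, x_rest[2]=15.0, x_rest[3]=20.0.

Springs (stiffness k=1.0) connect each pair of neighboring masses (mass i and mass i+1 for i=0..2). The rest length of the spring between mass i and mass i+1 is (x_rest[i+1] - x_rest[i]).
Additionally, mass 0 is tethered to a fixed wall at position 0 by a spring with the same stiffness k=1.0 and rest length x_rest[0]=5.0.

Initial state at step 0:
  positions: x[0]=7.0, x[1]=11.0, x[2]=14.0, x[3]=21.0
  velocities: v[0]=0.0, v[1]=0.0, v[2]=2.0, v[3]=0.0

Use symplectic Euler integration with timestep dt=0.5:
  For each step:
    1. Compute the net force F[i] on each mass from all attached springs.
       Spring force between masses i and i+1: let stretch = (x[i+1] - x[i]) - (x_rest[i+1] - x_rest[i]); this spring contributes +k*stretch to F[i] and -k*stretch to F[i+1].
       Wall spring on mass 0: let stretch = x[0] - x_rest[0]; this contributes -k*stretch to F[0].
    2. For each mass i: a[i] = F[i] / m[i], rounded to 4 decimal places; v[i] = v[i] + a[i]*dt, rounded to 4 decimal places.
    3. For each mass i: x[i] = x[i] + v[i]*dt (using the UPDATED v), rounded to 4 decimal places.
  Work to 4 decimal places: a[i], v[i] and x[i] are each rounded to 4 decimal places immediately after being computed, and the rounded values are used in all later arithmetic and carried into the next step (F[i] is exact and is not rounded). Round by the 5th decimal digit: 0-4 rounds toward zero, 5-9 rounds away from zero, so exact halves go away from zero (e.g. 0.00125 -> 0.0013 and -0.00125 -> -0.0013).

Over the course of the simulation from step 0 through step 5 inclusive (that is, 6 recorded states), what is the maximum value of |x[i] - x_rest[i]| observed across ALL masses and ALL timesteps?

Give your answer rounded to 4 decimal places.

Step 0: x=[7.0000 11.0000 14.0000 21.0000] v=[0.0000 0.0000 2.0000 0.0000]
Step 1: x=[6.2500 10.7500 16.0000 20.5000] v=[-1.5000 -0.5000 4.0000 -1.0000]
Step 2: x=[5.0625 10.6875 17.8125 20.1250] v=[-2.3750 -0.1250 3.6250 -0.7500]
Step 3: x=[4.0156 11.0000 18.4219 20.4219] v=[-2.0938 0.6250 1.2188 0.5938]
Step 4: x=[3.7109 11.4219 17.6758 21.4688] v=[-0.6094 0.8438 -1.4922 2.0938]
Step 5: x=[4.4063 11.4796 16.3145 22.8175] v=[1.3907 0.1153 -2.7227 2.6973]
Max displacement = 3.4219

Answer: 3.4219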